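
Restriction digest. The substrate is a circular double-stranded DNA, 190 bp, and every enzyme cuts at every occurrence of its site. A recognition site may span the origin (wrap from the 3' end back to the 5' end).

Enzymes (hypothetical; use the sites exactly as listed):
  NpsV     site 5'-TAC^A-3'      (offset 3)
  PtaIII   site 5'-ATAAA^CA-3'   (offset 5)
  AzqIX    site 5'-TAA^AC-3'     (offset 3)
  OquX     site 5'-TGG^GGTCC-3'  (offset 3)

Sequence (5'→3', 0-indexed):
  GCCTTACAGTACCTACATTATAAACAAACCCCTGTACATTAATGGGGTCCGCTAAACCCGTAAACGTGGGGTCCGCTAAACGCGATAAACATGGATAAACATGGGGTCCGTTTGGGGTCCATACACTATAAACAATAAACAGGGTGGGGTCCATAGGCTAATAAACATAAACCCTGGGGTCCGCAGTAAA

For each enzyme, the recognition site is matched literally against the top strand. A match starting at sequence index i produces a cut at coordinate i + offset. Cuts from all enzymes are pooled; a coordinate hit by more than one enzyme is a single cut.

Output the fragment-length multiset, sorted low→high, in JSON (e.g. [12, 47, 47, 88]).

[1,1,1,1,1,1,5,5,6,6,7,7,7,8,8,8,9,9,9,9,10,10,11,13,17,20]

Per-enzyme occurrences:
  NpsV (TACA, off=3): starts [4, 13, 34, 121] → cuts [7, 16, 37, 124]
  PtaIII (ATAAACA, off=5): starts [19, 84, 94, 127, 134, 160] → cuts [24, 89, 99, 132, 139, 165]
  AzqIX (TAAAC, off=3): starts [20, 52, 60, 76, 85, 95, 128, 135, 161, 167] → cuts [23, 55, 63, 79, 88, 98, 131, 138, 164, 170]
  OquX (TGGGGTCC, off=3): starts [42, 66, 101, 112, 144, 174] → cuts [45, 69, 104, 115, 147, 177]

Pooled cuts: [7, 16, 23, 24, 37, 45, 55, 63, 69, 79, 88, 89, 98, 99, 104, 115, 124, 131, 132, 138, 139, 147, 164, 165, 170, 177]

Fragment lengths:
  7→16: 9 bp
  16→23: 7 bp
  23→24: 1 bp
  24→37: 13 bp
  37→45: 8 bp
  45→55: 10 bp
  55→63: 8 bp
  63→69: 6 bp
  69→79: 10 bp
  79→88: 9 bp
  88→89: 1 bp
  89→98: 9 bp
  98→99: 1 bp
  99→104: 5 bp
  104→115: 11 bp
  115→124: 9 bp
  124→131: 7 bp
  131→132: 1 bp
  132→138: 6 bp
  138→139: 1 bp
  139→147: 8 bp
  147→164: 17 bp
  164→165: 1 bp
  165→170: 5 bp
  170→177: 7 bp
  177→7 (wrap): 190-177+7 = 20 bp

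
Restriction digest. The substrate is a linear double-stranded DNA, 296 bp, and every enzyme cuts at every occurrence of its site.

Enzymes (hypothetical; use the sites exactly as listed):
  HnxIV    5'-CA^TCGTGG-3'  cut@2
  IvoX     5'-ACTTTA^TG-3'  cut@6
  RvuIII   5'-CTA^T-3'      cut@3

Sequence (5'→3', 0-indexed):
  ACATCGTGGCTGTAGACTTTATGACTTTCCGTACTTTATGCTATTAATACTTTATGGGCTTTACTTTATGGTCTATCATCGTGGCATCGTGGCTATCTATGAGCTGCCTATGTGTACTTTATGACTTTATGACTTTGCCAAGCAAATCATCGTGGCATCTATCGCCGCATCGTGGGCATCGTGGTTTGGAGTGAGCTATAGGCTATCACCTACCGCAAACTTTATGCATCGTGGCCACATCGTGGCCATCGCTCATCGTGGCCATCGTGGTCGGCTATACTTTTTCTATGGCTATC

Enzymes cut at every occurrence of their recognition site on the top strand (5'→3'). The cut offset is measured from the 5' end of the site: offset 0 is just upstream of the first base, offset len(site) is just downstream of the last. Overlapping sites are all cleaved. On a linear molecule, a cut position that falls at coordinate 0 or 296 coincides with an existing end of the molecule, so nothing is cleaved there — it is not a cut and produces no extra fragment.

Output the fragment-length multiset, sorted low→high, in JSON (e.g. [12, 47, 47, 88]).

[2,3,3,4,4,5,6,7,7,8,8,8,9,9,9,11,11,11,11,11,12,13,14,16,17,18,19,20,20]

Site scan:
  HnxIV CATCGTGG/2: at [1, 76, 84, 147, 167, 176, 226, 237, 253, 262] ⇒ [3, 78, 86, 149, 169, 178, 228, 239, 255, 264]
  IvoX ACTTTATG/6: at [15, 32, 48, 62, 115, 123, 218] ⇒ [21, 38, 54, 68, 121, 129, 224]
  RvuIII CTAT/3: at [40, 72, 92, 96, 107, 158, 195, 202, 274, 285, 291] ⇒ [43, 75, 95, 99, 110, 161, 198, 205, 277, 288, 294]

All cut coordinates (distinct, sorted): [3, 21, 38, 43, 54, 68, 75, 78, 86, 95, 99, 110, 121, 129, 149, 161, 169, 178, 198, 205, 224, 228, 239, 255, 264, 277, 288, 294]

Fragments:
  [0,3): 3 bp
  [3,21): 18 bp
  [21,38): 17 bp
  [38,43): 5 bp
  [43,54): 11 bp
  [54,68): 14 bp
  [68,75): 7 bp
  [75,78): 3 bp
  [78,86): 8 bp
  [86,95): 9 bp
  [95,99): 4 bp
  [99,110): 11 bp
  [110,121): 11 bp
  [121,129): 8 bp
  [129,149): 20 bp
  [149,161): 12 bp
  [161,169): 8 bp
  [169,178): 9 bp
  [178,198): 20 bp
  [198,205): 7 bp
  [205,224): 19 bp
  [224,228): 4 bp
  [228,239): 11 bp
  [239,255): 16 bp
  [255,264): 9 bp
  [264,277): 13 bp
  [277,288): 11 bp
  [288,294): 6 bp
  [294,296): 2 bp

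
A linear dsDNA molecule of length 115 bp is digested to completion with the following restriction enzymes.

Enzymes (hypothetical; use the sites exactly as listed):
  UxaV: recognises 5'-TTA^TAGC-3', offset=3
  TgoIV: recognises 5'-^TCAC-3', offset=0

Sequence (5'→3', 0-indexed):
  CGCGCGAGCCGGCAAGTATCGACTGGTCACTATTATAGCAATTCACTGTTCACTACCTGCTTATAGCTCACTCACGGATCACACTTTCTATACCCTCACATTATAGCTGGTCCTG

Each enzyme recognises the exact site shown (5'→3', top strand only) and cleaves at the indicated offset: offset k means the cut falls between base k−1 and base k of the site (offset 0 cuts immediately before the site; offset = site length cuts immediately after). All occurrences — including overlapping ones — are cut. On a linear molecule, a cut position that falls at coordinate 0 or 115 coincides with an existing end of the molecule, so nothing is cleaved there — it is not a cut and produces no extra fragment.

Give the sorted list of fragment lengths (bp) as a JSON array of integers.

[4,4,7,7,7,8,9,12,14,17,26]

Scan for sites:
  UxaV TTATAGC/3: at [32, 60, 100] ⇒ [35, 63, 103]
  TgoIV TCAC/0: at [26, 42, 49, 67, 71, 78, 95] ⇒ [26, 42, 49, 67, 71, 78, 95]

All cut coordinates (distinct, sorted): [26, 35, 42, 49, 63, 67, 71, 78, 95, 103]

Fragments:
  [0,26): 26 bp
  [26,35): 9 bp
  [35,42): 7 bp
  [42,49): 7 bp
  [49,63): 14 bp
  [63,67): 4 bp
  [67,71): 4 bp
  [71,78): 7 bp
  [78,95): 17 bp
  [95,103): 8 bp
  [103,115): 12 bp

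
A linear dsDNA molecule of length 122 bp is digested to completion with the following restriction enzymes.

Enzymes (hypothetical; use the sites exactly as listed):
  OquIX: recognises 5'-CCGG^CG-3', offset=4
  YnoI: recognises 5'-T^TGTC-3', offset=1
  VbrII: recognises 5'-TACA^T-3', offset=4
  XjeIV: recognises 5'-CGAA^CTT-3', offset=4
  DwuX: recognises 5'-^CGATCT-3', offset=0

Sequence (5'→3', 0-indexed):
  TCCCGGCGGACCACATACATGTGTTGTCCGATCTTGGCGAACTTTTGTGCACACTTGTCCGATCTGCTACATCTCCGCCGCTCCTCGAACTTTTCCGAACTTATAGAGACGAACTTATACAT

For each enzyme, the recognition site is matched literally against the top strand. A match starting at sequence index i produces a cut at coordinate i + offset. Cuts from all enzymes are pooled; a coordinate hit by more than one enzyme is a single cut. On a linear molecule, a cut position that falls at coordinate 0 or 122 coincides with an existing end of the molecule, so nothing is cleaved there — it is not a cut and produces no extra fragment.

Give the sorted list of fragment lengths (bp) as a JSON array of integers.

Scan for sites:
  OquIX CCGGCG/4: at [2] ⇒ [6]
  YnoI TTGTC/1: at [23, 54] ⇒ [24, 55]
  VbrII TACAT/4: at [15, 67, 117] ⇒ [19, 71, 121]
  XjeIV CGAACTT/4: at [37, 85, 95, 109] ⇒ [41, 89, 99, 113]
  DwuX CGATCT/0: at [28, 59] ⇒ [28, 59]

Pooled cuts: [6, 19, 24, 28, 41, 55, 59, 71, 89, 99, 113, 121]

Fragments:
  [0,6): 6 bp
  [6,19): 13 bp
  [19,24): 5 bp
  [24,28): 4 bp
  [28,41): 13 bp
  [41,55): 14 bp
  [55,59): 4 bp
  [59,71): 12 bp
  [71,89): 18 bp
  [89,99): 10 bp
  [99,113): 14 bp
  [113,121): 8 bp
  [121,122): 1 bp

[1,4,4,5,6,8,10,12,13,13,14,14,18]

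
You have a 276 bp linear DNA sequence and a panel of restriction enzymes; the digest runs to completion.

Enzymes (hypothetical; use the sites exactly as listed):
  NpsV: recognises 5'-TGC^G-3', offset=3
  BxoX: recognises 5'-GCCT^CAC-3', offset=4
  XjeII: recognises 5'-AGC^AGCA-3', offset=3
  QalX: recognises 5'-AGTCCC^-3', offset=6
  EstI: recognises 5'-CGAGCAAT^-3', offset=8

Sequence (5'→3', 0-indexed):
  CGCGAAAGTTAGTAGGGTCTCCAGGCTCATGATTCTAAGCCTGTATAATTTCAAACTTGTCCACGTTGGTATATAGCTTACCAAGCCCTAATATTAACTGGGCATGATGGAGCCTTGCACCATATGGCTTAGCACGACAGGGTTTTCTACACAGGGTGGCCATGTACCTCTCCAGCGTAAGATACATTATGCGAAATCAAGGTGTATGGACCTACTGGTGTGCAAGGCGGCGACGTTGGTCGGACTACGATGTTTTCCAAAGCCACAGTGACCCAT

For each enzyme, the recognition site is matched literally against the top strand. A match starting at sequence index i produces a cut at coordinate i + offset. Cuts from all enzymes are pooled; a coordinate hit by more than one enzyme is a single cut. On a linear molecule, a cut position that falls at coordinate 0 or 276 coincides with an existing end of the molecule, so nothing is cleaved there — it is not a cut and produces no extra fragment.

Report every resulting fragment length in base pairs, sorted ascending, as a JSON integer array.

[84,192]

Per-enzyme occurrences:
  NpsV TGCG/3: at [189] ⇒ [192]
  BxoX (GCCTCAC, off=4): no sites
  XjeII (AGCAGCA, off=3): no sites
  QalX (AGTCCC, off=6): no sites
  EstI (CGAGCAAT, off=8): no sites

All cut coordinates (distinct, sorted): [192]

Fragment lengths:
  [0,192): 192 bp
  [192,276): 84 bp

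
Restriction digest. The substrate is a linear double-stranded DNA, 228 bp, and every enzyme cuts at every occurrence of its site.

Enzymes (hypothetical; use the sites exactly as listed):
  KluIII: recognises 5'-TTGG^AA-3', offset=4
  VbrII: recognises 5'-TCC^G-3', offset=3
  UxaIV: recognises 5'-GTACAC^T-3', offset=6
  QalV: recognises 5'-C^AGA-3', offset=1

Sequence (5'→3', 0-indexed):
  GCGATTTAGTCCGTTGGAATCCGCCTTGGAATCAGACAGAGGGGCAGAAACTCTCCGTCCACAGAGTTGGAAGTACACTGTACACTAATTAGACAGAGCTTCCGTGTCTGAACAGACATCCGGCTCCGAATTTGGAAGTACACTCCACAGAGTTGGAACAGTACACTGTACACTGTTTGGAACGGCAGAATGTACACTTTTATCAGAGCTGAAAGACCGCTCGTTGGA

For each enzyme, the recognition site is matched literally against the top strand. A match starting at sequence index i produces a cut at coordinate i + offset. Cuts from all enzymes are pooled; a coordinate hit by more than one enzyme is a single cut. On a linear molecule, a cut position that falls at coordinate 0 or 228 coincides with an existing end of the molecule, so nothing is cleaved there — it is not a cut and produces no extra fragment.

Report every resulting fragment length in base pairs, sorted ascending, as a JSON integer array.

Site scan:
  KluIII (TTGGAA, off=4): starts [13, 25, 66, 131, 152, 176] → cuts [17, 29, 70, 135, 156, 180]
  VbrII (TCCG, off=3): starts [9, 19, 53, 100, 118, 124] → cuts [12, 22, 56, 103, 121, 127]
  UxaIV (GTACACT, off=6): starts [72, 79, 137, 160, 167, 191] → cuts [78, 85, 143, 166, 173, 197]
  QalV (CAGA, off=1): starts [32, 36, 44, 61, 93, 112, 147, 185, 203] → cuts [33, 37, 45, 62, 94, 113, 148, 186, 204]

Pooled cuts: [12, 17, 22, 29, 33, 37, 45, 56, 62, 70, 78, 85, 94, 103, 113, 121, 127, 135, 143, 148, 156, 166, 173, 180, 186, 197, 204]

Fragment lengths:
  [0,12): 12 bp
  [12,17): 5 bp
  [17,22): 5 bp
  [22,29): 7 bp
  [29,33): 4 bp
  [33,37): 4 bp
  [37,45): 8 bp
  [45,56): 11 bp
  [56,62): 6 bp
  [62,70): 8 bp
  [70,78): 8 bp
  [78,85): 7 bp
  [85,94): 9 bp
  [94,103): 9 bp
  [103,113): 10 bp
  [113,121): 8 bp
  [121,127): 6 bp
  [127,135): 8 bp
  [135,143): 8 bp
  [143,148): 5 bp
  [148,156): 8 bp
  [156,166): 10 bp
  [166,173): 7 bp
  [173,180): 7 bp
  [180,186): 6 bp
  [186,197): 11 bp
  [197,204): 7 bp
  [204,228): 24 bp

[4,4,5,5,5,6,6,6,7,7,7,7,7,8,8,8,8,8,8,8,9,9,10,10,11,11,12,24]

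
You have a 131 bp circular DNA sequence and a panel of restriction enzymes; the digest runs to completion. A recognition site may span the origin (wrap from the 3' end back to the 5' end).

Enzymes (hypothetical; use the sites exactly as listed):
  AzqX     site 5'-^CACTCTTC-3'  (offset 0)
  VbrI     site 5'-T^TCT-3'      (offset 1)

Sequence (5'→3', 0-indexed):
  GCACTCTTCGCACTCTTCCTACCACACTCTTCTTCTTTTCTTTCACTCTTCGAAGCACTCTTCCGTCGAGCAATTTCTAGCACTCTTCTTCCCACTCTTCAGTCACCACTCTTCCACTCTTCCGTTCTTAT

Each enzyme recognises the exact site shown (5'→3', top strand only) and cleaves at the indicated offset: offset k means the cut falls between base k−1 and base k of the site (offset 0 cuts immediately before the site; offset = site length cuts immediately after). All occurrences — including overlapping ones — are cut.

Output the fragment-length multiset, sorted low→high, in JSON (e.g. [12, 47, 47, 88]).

Per-enzyme occurrences:
  AzqX CACTCTTC/0: at [1, 10, 24, 43, 55, 80, 92, 106, 114] ⇒ [1, 10, 24, 43, 55, 80, 92, 106, 114]
  VbrI TTCT/1: at [29, 32, 37, 74, 85, 124] ⇒ [30, 33, 38, 75, 86, 125]

All cut coordinates (distinct, sorted): [1, 10, 24, 30, 33, 38, 43, 55, 75, 80, 86, 92, 106, 114, 125]

Fragment lengths:
  1→10: 9 bp
  10→24: 14 bp
  24→30: 6 bp
  30→33: 3 bp
  33→38: 5 bp
  38→43: 5 bp
  43→55: 12 bp
  55→75: 20 bp
  75→80: 5 bp
  80→86: 6 bp
  86→92: 6 bp
  92→106: 14 bp
  106→114: 8 bp
  114→125: 11 bp
  125→1 (wrap): 131-125+1 = 7 bp

[3,5,5,5,6,6,6,7,8,9,11,12,14,14,20]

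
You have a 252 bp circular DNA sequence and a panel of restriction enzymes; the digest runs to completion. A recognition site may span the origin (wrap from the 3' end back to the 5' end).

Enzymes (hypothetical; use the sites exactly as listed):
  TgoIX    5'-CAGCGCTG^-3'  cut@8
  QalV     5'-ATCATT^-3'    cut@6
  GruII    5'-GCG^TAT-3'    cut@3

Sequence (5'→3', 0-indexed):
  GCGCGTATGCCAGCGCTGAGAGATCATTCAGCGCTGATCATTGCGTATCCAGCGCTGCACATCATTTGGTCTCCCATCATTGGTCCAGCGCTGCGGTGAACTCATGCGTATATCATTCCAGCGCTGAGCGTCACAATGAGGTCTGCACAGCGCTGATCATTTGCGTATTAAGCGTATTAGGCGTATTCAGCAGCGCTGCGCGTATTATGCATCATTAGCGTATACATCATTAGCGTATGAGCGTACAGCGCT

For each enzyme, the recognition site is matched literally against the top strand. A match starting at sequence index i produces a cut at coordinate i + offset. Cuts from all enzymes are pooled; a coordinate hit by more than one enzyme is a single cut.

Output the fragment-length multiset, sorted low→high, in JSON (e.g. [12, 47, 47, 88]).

Scan for sites:
  TgoIX CAGCGCTG/8: at [10, 28, 49, 85, 118, 147, 190, 245] ⇒ [1, 18, 36, 57, 93, 126, 155, 198]
  QalV ATCATT/6: at [22, 36, 60, 75, 111, 155, 210, 225] ⇒ [28, 42, 66, 81, 117, 161, 216, 231]
  GruII GCGTAT/3: at [2, 42, 105, 162, 171, 180, 199, 217, 232] ⇒ [5, 45, 108, 165, 174, 183, 202, 220, 235]

Pooled cuts: [1, 5, 18, 28, 36, 42, 45, 57, 66, 81, 93, 108, 117, 126, 155, 161, 165, 174, 183, 198, 202, 216, 220, 231, 235]

Fragment lengths:
  1→5: 4 bp
  5→18: 13 bp
  18→28: 10 bp
  28→36: 8 bp
  36→42: 6 bp
  42→45: 3 bp
  45→57: 12 bp
  57→66: 9 bp
  66→81: 15 bp
  81→93: 12 bp
  93→108: 15 bp
  108→117: 9 bp
  117→126: 9 bp
  126→155: 29 bp
  155→161: 6 bp
  161→165: 4 bp
  165→174: 9 bp
  174→183: 9 bp
  183→198: 15 bp
  198→202: 4 bp
  202→216: 14 bp
  216→220: 4 bp
  220→231: 11 bp
  231→235: 4 bp
  235→1 (wrap): 252-235+1 = 18 bp

[3,4,4,4,4,4,6,6,8,9,9,9,9,9,10,11,12,12,13,14,15,15,15,18,29]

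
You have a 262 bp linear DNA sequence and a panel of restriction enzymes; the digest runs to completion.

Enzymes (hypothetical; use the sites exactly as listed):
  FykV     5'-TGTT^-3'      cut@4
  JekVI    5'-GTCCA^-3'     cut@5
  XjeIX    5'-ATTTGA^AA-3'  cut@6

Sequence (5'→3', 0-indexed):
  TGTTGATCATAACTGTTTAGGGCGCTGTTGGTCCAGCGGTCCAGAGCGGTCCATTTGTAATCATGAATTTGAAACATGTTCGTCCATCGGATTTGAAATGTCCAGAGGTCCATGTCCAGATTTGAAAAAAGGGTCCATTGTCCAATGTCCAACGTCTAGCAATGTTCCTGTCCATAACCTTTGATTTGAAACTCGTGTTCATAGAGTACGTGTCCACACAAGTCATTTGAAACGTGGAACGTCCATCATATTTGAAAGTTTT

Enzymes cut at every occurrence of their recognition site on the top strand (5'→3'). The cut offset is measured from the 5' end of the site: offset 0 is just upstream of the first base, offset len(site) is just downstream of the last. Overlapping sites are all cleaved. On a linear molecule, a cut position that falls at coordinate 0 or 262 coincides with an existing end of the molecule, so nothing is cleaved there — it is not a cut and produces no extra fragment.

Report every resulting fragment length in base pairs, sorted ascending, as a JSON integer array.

Scan for sites:
  FykV (TGTT, off=4): starts [0, 13, 25, 76, 162, 195] → cuts [4, 17, 29, 80, 166, 199]
  JekVI (GTCCA, off=5): starts [30, 38, 48, 81, 99, 107, 113, 132, 139, 146, 169, 211, 240] → cuts [35, 43, 53, 86, 104, 112, 118, 137, 144, 151, 174, 216, 245]
  XjeIX (ATTTGAAA, off=6): starts [66, 90, 119, 183, 224, 249] → cuts [72, 96, 125, 189, 230, 255]

All cut coordinates (distinct, sorted): [4, 17, 29, 35, 43, 53, 72, 80, 86, 96, 104, 112, 118, 125, 137, 144, 151, 166, 174, 189, 199, 216, 230, 245, 255]

Fragment lengths:
  [0,4): 4 bp
  [4,17): 13 bp
  [17,29): 12 bp
  [29,35): 6 bp
  [35,43): 8 bp
  [43,53): 10 bp
  [53,72): 19 bp
  [72,80): 8 bp
  [80,86): 6 bp
  [86,96): 10 bp
  [96,104): 8 bp
  [104,112): 8 bp
  [112,118): 6 bp
  [118,125): 7 bp
  [125,137): 12 bp
  [137,144): 7 bp
  [144,151): 7 bp
  [151,166): 15 bp
  [166,174): 8 bp
  [174,189): 15 bp
  [189,199): 10 bp
  [199,216): 17 bp
  [216,230): 14 bp
  [230,245): 15 bp
  [245,255): 10 bp
  [255,262): 7 bp

[4,6,6,6,7,7,7,7,8,8,8,8,8,10,10,10,10,12,12,13,14,15,15,15,17,19]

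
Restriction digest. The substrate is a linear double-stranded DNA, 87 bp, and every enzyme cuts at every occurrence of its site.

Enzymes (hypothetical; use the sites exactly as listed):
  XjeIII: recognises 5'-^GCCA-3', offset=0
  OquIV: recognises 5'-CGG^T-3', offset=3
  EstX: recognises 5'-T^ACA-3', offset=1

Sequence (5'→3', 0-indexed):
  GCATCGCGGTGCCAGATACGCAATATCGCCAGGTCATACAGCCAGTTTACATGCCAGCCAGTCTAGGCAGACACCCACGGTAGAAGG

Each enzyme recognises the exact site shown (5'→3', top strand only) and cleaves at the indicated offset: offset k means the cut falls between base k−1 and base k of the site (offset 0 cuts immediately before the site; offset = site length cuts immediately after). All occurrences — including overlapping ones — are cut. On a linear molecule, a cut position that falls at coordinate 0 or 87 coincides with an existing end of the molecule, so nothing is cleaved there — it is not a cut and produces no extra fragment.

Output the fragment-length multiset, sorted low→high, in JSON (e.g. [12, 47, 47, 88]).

[1,3,4,4,7,8,9,10,17,24]

Site scan:
  XjeIII (GCCA, off=0): starts [10, 27, 40, 52, 56] → cuts [10, 27, 40, 52, 56]
  OquIV (CGGT, off=3): starts [6, 77] → cuts [9, 80]
  EstX (TACA, off=1): starts [36, 47] → cuts [37, 48]

Pooled cuts: [9, 10, 27, 37, 40, 48, 52, 56, 80]

Fragments:
  [0,9): 9 bp
  [9,10): 1 bp
  [10,27): 17 bp
  [27,37): 10 bp
  [37,40): 3 bp
  [40,48): 8 bp
  [48,52): 4 bp
  [52,56): 4 bp
  [56,80): 24 bp
  [80,87): 7 bp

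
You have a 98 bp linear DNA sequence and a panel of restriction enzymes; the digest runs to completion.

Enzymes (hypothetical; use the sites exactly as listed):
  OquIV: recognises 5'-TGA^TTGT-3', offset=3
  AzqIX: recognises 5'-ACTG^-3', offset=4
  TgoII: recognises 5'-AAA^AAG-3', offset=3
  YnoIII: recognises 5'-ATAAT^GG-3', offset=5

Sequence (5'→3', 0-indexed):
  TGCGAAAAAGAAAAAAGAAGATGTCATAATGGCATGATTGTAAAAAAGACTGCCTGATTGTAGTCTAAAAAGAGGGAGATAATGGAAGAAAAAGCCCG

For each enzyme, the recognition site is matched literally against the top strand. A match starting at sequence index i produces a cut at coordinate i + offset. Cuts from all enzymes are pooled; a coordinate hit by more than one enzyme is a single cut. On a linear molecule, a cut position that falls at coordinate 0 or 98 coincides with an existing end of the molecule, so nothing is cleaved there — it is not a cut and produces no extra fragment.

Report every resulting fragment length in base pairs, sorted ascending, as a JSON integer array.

[5,7,7,7,7,7,8,8,12,14,16]

Site scan:
  OquIV TGATTGT/3: at [34, 54] ⇒ [37, 57]
  AzqIX ACTG/4: at [48] ⇒ [52]
  TgoII AAAAAG/3: at [4, 11, 42, 66, 88] ⇒ [7, 14, 45, 69, 91]
  YnoIII ATAATGG/5: at [25, 78] ⇒ [30, 83]

Pooled cuts: [7, 14, 30, 37, 45, 52, 57, 69, 83, 91]

Fragment lengths:
  [0,7): 7 bp
  [7,14): 7 bp
  [14,30): 16 bp
  [30,37): 7 bp
  [37,45): 8 bp
  [45,52): 7 bp
  [52,57): 5 bp
  [57,69): 12 bp
  [69,83): 14 bp
  [83,91): 8 bp
  [91,98): 7 bp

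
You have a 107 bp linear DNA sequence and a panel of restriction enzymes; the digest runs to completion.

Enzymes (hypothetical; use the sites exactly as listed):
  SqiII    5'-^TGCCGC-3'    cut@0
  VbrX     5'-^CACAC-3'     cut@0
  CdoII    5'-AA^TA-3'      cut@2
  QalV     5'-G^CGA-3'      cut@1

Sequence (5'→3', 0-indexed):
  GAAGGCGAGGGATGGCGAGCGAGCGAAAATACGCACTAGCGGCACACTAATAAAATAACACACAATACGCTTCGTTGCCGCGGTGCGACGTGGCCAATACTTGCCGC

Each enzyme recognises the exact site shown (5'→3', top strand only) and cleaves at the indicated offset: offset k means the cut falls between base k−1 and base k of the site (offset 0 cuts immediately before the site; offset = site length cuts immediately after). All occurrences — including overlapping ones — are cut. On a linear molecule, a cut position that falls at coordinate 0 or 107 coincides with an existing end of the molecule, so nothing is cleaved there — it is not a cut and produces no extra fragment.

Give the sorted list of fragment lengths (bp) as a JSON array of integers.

Site scan:
  SqiII TGCCGC/0: at [75, 101] ⇒ [75, 101]
  VbrX CACAC/0: at [42, 58] ⇒ [42, 58]
  CdoII AATA/2: at [27, 48, 53, 63, 95] ⇒ [29, 50, 55, 65, 97]
  QalV GCGA/1: at [4, 14, 18, 22, 84] ⇒ [5, 15, 19, 23, 85]

Pooled cuts: [5, 15, 19, 23, 29, 42, 50, 55, 58, 65, 75, 85, 97, 101]

Fragments:
  [0,5): 5 bp
  [5,15): 10 bp
  [15,19): 4 bp
  [19,23): 4 bp
  [23,29): 6 bp
  [29,42): 13 bp
  [42,50): 8 bp
  [50,55): 5 bp
  [55,58): 3 bp
  [58,65): 7 bp
  [65,75): 10 bp
  [75,85): 10 bp
  [85,97): 12 bp
  [97,101): 4 bp
  [101,107): 6 bp

[3,4,4,4,5,5,6,6,7,8,10,10,10,12,13]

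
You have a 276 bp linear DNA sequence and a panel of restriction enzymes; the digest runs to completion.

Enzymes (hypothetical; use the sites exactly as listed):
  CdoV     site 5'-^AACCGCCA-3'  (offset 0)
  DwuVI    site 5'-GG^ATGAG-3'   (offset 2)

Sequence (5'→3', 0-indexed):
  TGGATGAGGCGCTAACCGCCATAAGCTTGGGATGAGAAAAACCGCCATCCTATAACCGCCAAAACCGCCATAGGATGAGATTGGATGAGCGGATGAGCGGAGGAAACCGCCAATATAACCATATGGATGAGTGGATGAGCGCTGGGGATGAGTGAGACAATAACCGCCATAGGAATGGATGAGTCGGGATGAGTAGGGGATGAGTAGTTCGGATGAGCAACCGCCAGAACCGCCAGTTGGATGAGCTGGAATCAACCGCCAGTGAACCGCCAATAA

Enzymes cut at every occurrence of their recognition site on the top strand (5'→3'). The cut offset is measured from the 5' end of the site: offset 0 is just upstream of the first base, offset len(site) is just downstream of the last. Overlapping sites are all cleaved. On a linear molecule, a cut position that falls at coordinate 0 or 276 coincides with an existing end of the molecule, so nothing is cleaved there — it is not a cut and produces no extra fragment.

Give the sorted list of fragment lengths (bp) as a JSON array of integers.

[3,6,8,8,8,9,9,10,10,10,11,11,12,12,12,13,13,13,13,14,14,17,18,22]

Site scan:
  CdoV AACCGCCA/0: at [13, 39, 53, 62, 104, 161, 218, 227, 253, 264] ⇒ [13, 39, 53, 62, 104, 161, 218, 227, 253, 264]
  DwuVI GGATGAG/2: at [1, 29, 72, 82, 90, 124, 132, 145, 176, 186, 197, 210, 238] ⇒ [3, 31, 74, 84, 92, 126, 134, 147, 178, 188, 199, 212, 240]

Pooled cuts: [3, 13, 31, 39, 53, 62, 74, 84, 92, 104, 126, 134, 147, 161, 178, 188, 199, 212, 218, 227, 240, 253, 264]

Fragments:
  [0,3): 3 bp
  [3,13): 10 bp
  [13,31): 18 bp
  [31,39): 8 bp
  [39,53): 14 bp
  [53,62): 9 bp
  [62,74): 12 bp
  [74,84): 10 bp
  [84,92): 8 bp
  [92,104): 12 bp
  [104,126): 22 bp
  [126,134): 8 bp
  [134,147): 13 bp
  [147,161): 14 bp
  [161,178): 17 bp
  [178,188): 10 bp
  [188,199): 11 bp
  [199,212): 13 bp
  [212,218): 6 bp
  [218,227): 9 bp
  [227,240): 13 bp
  [240,253): 13 bp
  [253,264): 11 bp
  [264,276): 12 bp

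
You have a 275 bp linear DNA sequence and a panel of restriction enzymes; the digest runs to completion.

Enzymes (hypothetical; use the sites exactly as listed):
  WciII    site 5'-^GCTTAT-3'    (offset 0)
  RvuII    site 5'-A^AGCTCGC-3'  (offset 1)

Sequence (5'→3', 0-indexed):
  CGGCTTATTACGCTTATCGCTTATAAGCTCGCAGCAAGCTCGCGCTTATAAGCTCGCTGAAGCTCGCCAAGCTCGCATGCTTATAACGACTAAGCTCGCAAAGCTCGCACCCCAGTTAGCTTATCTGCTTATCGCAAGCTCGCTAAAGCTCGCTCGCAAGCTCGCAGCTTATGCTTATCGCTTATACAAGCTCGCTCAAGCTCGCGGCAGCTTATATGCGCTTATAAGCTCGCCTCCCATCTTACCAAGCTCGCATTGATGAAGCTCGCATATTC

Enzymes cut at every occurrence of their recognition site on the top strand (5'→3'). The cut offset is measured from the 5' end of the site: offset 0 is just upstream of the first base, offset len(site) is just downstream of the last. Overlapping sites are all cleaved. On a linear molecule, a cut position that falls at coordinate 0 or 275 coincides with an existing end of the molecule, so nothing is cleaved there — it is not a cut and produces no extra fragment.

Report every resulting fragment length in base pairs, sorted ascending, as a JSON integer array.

[2,6,7,7,7,7,7,7,8,8,9,9,9,9,9,10,10,10,10,10,11,11,12,13,14,15,17,21]

Site scan:
  WciII (GCTTAT, off=0): starts [2, 11, 18, 43, 78, 118, 126, 166, 172, 179, 209, 219] → cuts [2, 11, 18, 43, 78, 118, 126, 166, 172, 179, 209, 219]
  RvuII (AAGCTCGC, off=1): starts [24, 35, 49, 59, 68, 91, 100, 135, 145, 157, 187, 197, 225, 246, 261] → cuts [25, 36, 50, 60, 69, 92, 101, 136, 146, 158, 188, 198, 226, 247, 262]

Pooled cuts: [2, 11, 18, 25, 36, 43, 50, 60, 69, 78, 92, 101, 118, 126, 136, 146, 158, 166, 172, 179, 188, 198, 209, 219, 226, 247, 262]

Fragments:
  [0,2): 2 bp
  [2,11): 9 bp
  [11,18): 7 bp
  [18,25): 7 bp
  [25,36): 11 bp
  [36,43): 7 bp
  [43,50): 7 bp
  [50,60): 10 bp
  [60,69): 9 bp
  [69,78): 9 bp
  [78,92): 14 bp
  [92,101): 9 bp
  [101,118): 17 bp
  [118,126): 8 bp
  [126,136): 10 bp
  [136,146): 10 bp
  [146,158): 12 bp
  [158,166): 8 bp
  [166,172): 6 bp
  [172,179): 7 bp
  [179,188): 9 bp
  [188,198): 10 bp
  [198,209): 11 bp
  [209,219): 10 bp
  [219,226): 7 bp
  [226,247): 21 bp
  [247,262): 15 bp
  [262,275): 13 bp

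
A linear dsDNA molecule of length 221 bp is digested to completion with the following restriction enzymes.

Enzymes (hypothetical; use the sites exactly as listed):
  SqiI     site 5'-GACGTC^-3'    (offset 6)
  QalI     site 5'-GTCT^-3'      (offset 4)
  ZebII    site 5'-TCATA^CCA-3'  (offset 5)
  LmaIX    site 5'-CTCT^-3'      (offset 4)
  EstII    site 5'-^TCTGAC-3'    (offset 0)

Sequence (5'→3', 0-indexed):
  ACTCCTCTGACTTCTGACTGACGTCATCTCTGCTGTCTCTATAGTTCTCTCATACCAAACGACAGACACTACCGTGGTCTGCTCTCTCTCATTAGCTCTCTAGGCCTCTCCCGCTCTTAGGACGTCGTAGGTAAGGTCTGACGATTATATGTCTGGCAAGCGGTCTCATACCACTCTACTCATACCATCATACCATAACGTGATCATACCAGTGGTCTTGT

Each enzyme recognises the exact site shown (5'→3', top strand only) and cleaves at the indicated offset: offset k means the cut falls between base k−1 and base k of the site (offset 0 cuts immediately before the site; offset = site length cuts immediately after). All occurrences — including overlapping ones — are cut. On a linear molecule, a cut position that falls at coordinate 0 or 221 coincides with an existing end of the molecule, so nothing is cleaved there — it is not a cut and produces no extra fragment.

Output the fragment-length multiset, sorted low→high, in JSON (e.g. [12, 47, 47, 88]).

Scan for sites:
  SqiI GACGTC/6: at [19, 120] ⇒ [25, 126]
  QalI GTCT/4: at [34, 76, 135, 150, 162, 214] ⇒ [38, 80, 139, 154, 166, 218]
  ZebII TCATACCA/5: at [49, 165, 179, 187, 203] ⇒ [54, 170, 184, 192, 208]
  LmaIX CTCT/4: at [4, 27, 36, 46, 81, 83, 85, 95, 97, 105, 113, 173] ⇒ [8, 31, 40, 50, 85, 87, 89, 99, 101, 109, 117, 177]
  EstII TCTGAC/0: at [5, 12, 136] ⇒ [5, 12, 136]

Pooled cuts: [5, 8, 12, 25, 31, 38, 40, 50, 54, 80, 85, 87, 89, 99, 101, 109, 117, 126, 136, 139, 154, 166, 170, 177, 184, 192, 208, 218]

Fragments:
  [0,5): 5 bp
  [5,8): 3 bp
  [8,12): 4 bp
  [12,25): 13 bp
  [25,31): 6 bp
  [31,38): 7 bp
  [38,40): 2 bp
  [40,50): 10 bp
  [50,54): 4 bp
  [54,80): 26 bp
  [80,85): 5 bp
  [85,87): 2 bp
  [87,89): 2 bp
  [89,99): 10 bp
  [99,101): 2 bp
  [101,109): 8 bp
  [109,117): 8 bp
  [117,126): 9 bp
  [126,136): 10 bp
  [136,139): 3 bp
  [139,154): 15 bp
  [154,166): 12 bp
  [166,170): 4 bp
  [170,177): 7 bp
  [177,184): 7 bp
  [184,192): 8 bp
  [192,208): 16 bp
  [208,218): 10 bp
  [218,221): 3 bp

[2,2,2,2,3,3,3,4,4,4,5,5,6,7,7,7,8,8,8,9,10,10,10,10,12,13,15,16,26]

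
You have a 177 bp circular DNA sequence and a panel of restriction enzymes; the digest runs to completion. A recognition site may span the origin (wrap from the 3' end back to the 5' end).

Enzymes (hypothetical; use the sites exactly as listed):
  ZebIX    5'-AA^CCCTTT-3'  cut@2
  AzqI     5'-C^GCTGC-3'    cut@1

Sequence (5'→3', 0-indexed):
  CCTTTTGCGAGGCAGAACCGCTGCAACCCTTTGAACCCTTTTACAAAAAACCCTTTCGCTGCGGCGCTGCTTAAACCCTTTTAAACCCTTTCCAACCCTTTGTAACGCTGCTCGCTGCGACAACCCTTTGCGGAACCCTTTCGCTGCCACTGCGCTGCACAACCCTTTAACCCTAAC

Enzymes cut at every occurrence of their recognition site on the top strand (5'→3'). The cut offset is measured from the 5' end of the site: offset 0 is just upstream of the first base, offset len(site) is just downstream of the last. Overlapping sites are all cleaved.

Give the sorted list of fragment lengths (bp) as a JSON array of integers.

Scan for sites:
  ZebIX (AACCCTTT, off=2): starts [24, 33, 48, 73, 83, 93, 121, 133, 160, 174] → cuts [26, 35, 50, 75, 85, 95, 123, 135, 162, 176]
  AzqI (CGCTGC, off=1): starts [18, 56, 64, 105, 112, 141, 152] → cuts [19, 57, 65, 106, 113, 142, 153]

Pooled cuts: [19, 26, 35, 50, 57, 65, 75, 85, 95, 106, 113, 123, 135, 142, 153, 162, 176]

Fragment lengths:
  19→26: 7 bp
  26→35: 9 bp
  35→50: 15 bp
  50→57: 7 bp
  57→65: 8 bp
  65→75: 10 bp
  75→85: 10 bp
  85→95: 10 bp
  95→106: 11 bp
  106→113: 7 bp
  113→123: 10 bp
  123→135: 12 bp
  135→142: 7 bp
  142→153: 11 bp
  153→162: 9 bp
  162→176: 14 bp
  176→19 (wrap): 177-176+19 = 20 bp

[7,7,7,7,8,9,9,10,10,10,10,11,11,12,14,15,20]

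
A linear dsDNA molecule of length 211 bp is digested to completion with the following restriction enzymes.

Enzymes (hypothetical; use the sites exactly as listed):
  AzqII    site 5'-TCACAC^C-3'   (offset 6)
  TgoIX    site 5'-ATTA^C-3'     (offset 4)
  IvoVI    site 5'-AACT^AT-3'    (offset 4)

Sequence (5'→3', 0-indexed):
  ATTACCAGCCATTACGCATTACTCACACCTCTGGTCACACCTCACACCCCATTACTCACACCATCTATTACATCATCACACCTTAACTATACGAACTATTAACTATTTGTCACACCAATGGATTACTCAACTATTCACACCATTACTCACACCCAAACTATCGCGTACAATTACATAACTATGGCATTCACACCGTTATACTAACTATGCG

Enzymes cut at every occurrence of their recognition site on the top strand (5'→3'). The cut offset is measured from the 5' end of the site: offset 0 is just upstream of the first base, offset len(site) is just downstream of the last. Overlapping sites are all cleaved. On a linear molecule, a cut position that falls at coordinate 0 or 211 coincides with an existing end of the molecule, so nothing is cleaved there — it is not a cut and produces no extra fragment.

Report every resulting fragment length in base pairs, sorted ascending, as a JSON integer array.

[4,5,5,7,7,7,7,7,7,7,7,7,7,7,8,9,9,10,10,11,11,12,13,13,14]

Per-enzyme occurrences:
  AzqII TCACACC/6: at [22, 34, 41, 55, 75, 109, 134, 146, 187] ⇒ [28, 40, 47, 61, 81, 115, 140, 152, 193]
  TgoIX ATTAC/4: at [0, 10, 17, 50, 66, 121, 141, 169] ⇒ [4, 14, 21, 54, 70, 125, 145, 173]
  IvoVI AACTAT/4: at [84, 93, 100, 128, 155, 176, 202] ⇒ [88, 97, 104, 132, 159, 180, 206]

All cut coordinates (distinct, sorted): [4, 14, 21, 28, 40, 47, 54, 61, 70, 81, 88, 97, 104, 115, 125, 132, 140, 145, 152, 159, 173, 180, 193, 206]

Fragment lengths:
  [0,4): 4 bp
  [4,14): 10 bp
  [14,21): 7 bp
  [21,28): 7 bp
  [28,40): 12 bp
  [40,47): 7 bp
  [47,54): 7 bp
  [54,61): 7 bp
  [61,70): 9 bp
  [70,81): 11 bp
  [81,88): 7 bp
  [88,97): 9 bp
  [97,104): 7 bp
  [104,115): 11 bp
  [115,125): 10 bp
  [125,132): 7 bp
  [132,140): 8 bp
  [140,145): 5 bp
  [145,152): 7 bp
  [152,159): 7 bp
  [159,173): 14 bp
  [173,180): 7 bp
  [180,193): 13 bp
  [193,206): 13 bp
  [206,211): 5 bp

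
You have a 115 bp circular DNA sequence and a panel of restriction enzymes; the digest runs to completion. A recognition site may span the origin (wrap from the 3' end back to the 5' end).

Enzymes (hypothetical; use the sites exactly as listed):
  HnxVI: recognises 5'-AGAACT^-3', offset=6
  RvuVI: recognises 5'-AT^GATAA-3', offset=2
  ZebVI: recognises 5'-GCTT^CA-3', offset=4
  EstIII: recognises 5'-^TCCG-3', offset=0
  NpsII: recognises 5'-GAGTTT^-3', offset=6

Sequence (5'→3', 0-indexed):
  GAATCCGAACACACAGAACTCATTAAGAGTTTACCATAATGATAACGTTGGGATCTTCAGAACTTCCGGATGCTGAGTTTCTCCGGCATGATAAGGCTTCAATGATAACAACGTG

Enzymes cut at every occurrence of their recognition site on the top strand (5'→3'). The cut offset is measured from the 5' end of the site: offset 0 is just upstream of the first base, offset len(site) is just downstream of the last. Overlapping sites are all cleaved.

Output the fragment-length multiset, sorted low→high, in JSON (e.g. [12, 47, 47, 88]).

[1,4,8,8,10,12,15,16,17,24]

Scan for sites:
  HnxVI AGAACT/6: at [14, 58] ⇒ [20, 64]
  RvuVI ATGATAA/2: at [38, 87, 101] ⇒ [40, 89, 103]
  ZebVI GCTTCA/4: at [95] ⇒ [99]
  EstIII TCCG/0: at [3, 64, 81] ⇒ [3, 64, 81]
  NpsII GAGTTT/6: at [26, 74] ⇒ [32, 80]

All cut coordinates (distinct, sorted): [3, 20, 32, 40, 64, 80, 81, 89, 99, 103]

Fragments:
  3→20: 17 bp
  20→32: 12 bp
  32→40: 8 bp
  40→64: 24 bp
  64→80: 16 bp
  80→81: 1 bp
  81→89: 8 bp
  89→99: 10 bp
  99→103: 4 bp
  103→3 (wrap): 115-103+3 = 15 bp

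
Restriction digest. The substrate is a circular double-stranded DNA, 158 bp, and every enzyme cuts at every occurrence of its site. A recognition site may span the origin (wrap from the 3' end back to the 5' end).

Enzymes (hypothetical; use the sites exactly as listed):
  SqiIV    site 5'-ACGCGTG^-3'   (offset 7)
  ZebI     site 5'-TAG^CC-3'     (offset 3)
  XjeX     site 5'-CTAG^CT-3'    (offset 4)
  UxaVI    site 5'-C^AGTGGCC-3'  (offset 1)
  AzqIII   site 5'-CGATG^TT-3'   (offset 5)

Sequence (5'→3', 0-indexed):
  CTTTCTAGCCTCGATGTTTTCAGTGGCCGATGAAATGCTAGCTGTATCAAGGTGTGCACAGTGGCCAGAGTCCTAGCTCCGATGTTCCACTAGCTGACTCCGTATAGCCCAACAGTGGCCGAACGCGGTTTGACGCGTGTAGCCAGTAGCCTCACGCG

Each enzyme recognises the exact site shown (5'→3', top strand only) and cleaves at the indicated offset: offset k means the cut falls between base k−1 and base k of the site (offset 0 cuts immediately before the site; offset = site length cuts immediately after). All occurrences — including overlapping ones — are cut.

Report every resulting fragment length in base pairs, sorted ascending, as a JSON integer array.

Per-enzyme occurrences:
  SqiIV (ACGCGTG, off=7): starts [132] → cuts [139]
  ZebI (TAGCC, off=3): starts [5, 104, 139, 146] → cuts [8, 107, 142, 149]
  XjeX (CTAGCT, off=4): starts [37, 72, 89] → cuts [41, 76, 93]
  UxaVI (CAGTGGCC, off=1): starts [20, 58, 112] → cuts [21, 59, 113]
  AzqIII (CGATGTT, off=5): starts [11, 79] → cuts [16, 84]

Pooled cuts: [8, 16, 21, 41, 59, 76, 84, 93, 107, 113, 139, 142, 149]

Fragment lengths:
  8→16: 8 bp
  16→21: 5 bp
  21→41: 20 bp
  41→59: 18 bp
  59→76: 17 bp
  76→84: 8 bp
  84→93: 9 bp
  93→107: 14 bp
  107→113: 6 bp
  113→139: 26 bp
  139→142: 3 bp
  142→149: 7 bp
  149→8 (wrap): 158-149+8 = 17 bp

[3,5,6,7,8,8,9,14,17,17,18,20,26]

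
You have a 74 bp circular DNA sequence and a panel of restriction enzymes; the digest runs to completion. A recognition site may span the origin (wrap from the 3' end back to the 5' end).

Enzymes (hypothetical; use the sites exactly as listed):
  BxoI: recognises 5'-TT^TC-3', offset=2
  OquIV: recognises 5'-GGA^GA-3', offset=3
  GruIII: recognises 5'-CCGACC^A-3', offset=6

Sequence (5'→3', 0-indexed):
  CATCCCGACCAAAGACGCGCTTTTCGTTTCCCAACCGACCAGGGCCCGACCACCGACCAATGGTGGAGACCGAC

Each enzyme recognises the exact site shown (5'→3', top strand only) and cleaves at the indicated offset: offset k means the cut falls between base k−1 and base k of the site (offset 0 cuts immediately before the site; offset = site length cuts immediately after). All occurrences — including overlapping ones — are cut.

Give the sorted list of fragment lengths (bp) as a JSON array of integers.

Site scan:
  BxoI TTTC/2: at [21, 26] ⇒ [23, 28]
  OquIV GGAGA/3: at [64] ⇒ [67]
  GruIII CCGACCA/6: at [4, 34, 45, 52, 69] ⇒ [1, 10, 40, 51, 58]

All cut coordinates (distinct, sorted): [1, 10, 23, 28, 40, 51, 58, 67]

Fragments:
  1→10: 9 bp
  10→23: 13 bp
  23→28: 5 bp
  28→40: 12 bp
  40→51: 11 bp
  51→58: 7 bp
  58→67: 9 bp
  67→1 (wrap): 74-67+1 = 8 bp

[5,7,8,9,9,11,12,13]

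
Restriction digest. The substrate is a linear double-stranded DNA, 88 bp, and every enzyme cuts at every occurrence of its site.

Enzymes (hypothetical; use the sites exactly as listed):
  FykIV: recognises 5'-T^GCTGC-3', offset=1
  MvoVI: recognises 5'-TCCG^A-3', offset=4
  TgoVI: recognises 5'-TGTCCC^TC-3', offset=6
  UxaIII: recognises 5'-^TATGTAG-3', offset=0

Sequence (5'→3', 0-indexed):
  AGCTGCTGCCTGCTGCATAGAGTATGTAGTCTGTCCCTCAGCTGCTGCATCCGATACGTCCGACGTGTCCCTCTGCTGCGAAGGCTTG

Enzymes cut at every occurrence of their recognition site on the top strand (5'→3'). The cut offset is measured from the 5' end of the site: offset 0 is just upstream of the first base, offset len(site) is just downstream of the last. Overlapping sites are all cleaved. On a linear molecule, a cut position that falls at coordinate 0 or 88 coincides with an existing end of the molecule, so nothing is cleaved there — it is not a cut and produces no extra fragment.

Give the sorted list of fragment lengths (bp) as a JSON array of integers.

Site scan:
  FykIV (TGCTGC, off=1): starts [3, 10, 42, 73] → cuts [4, 11, 43, 74]
  MvoVI (TCCGA, off=4): starts [49, 58] → cuts [53, 62]
  TgoVI (TGTCCCTC, off=6): starts [31, 65] → cuts [37, 71]
  UxaIII (TATGTAG, off=0): starts [22] → cuts [22]

All cut coordinates (distinct, sorted): [4, 11, 22, 37, 43, 53, 62, 71, 74]

Fragment lengths:
  [0,4): 4 bp
  [4,11): 7 bp
  [11,22): 11 bp
  [22,37): 15 bp
  [37,43): 6 bp
  [43,53): 10 bp
  [53,62): 9 bp
  [62,71): 9 bp
  [71,74): 3 bp
  [74,88): 14 bp

[3,4,6,7,9,9,10,11,14,15]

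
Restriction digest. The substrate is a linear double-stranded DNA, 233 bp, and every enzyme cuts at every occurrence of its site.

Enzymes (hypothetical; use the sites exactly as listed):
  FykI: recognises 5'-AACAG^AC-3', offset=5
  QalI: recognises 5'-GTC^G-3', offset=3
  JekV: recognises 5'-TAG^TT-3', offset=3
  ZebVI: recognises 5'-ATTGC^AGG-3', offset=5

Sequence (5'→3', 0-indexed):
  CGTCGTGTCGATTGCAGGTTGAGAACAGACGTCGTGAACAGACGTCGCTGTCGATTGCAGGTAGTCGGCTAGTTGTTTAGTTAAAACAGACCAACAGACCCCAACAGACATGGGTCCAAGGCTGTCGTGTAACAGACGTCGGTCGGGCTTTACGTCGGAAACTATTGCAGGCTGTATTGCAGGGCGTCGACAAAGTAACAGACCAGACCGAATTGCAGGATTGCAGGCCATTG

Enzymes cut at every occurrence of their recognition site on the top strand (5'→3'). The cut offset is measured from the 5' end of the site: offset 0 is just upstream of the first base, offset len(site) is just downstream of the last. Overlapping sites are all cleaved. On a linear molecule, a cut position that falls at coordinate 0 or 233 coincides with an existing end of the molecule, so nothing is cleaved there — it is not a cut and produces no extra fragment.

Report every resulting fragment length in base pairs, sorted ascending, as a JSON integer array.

[4,4,5,5,5,5,6,6,6,6,8,8,8,8,8,8,9,9,9,10,12,12,12,13,13,15,19]

Site scan:
  FykI AACAGAC/5: at [23, 36, 84, 92, 102, 130, 196] ⇒ [28, 41, 89, 97, 107, 135, 201]
  QalI GTCG/3: at [1, 6, 30, 43, 49, 63, 123, 137, 141, 153, 185] ⇒ [4, 9, 33, 46, 52, 66, 126, 140, 144, 156, 188]
  JekV TAGTT/3: at [69, 77] ⇒ [72, 80]
  ZebVI ATTGCAGG/5: at [10, 53, 163, 175, 211, 219] ⇒ [15, 58, 168, 180, 216, 224]

All cut coordinates (distinct, sorted): [4, 9, 15, 28, 33, 41, 46, 52, 58, 66, 72, 80, 89, 97, 107, 126, 135, 140, 144, 156, 168, 180, 188, 201, 216, 224]

Fragments:
  [0,4): 4 bp
  [4,9): 5 bp
  [9,15): 6 bp
  [15,28): 13 bp
  [28,33): 5 bp
  [33,41): 8 bp
  [41,46): 5 bp
  [46,52): 6 bp
  [52,58): 6 bp
  [58,66): 8 bp
  [66,72): 6 bp
  [72,80): 8 bp
  [80,89): 9 bp
  [89,97): 8 bp
  [97,107): 10 bp
  [107,126): 19 bp
  [126,135): 9 bp
  [135,140): 5 bp
  [140,144): 4 bp
  [144,156): 12 bp
  [156,168): 12 bp
  [168,180): 12 bp
  [180,188): 8 bp
  [188,201): 13 bp
  [201,216): 15 bp
  [216,224): 8 bp
  [224,233): 9 bp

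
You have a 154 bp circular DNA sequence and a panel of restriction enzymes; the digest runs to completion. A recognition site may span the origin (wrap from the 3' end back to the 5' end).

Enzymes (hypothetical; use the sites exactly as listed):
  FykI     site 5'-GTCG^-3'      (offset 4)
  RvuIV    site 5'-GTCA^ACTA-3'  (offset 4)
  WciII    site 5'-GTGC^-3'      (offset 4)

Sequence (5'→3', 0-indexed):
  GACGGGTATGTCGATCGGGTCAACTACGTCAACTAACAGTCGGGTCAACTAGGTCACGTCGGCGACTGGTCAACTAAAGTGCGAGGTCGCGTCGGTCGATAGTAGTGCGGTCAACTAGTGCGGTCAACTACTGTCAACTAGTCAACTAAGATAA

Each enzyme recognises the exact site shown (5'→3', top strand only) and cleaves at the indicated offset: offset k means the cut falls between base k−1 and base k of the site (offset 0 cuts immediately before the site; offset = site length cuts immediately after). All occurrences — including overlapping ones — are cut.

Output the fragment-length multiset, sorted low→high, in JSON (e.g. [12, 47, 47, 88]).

Scan for sites:
  FykI (GTCG, off=4): starts [9, 38, 57, 85, 90, 94] → cuts [13, 42, 61, 89, 94, 98]
  RvuIV (GTCAACTA, off=4): starts [18, 27, 43, 68, 109, 122, 132, 140] → cuts [22, 31, 47, 72, 113, 126, 136, 144]
  WciII (GTGC, off=4): starts [78, 104, 117] → cuts [82, 108, 121]

All cut coordinates (distinct, sorted): [13, 22, 31, 42, 47, 61, 72, 82, 89, 94, 98, 108, 113, 121, 126, 136, 144]

Fragment lengths:
  13→22: 9 bp
  22→31: 9 bp
  31→42: 11 bp
  42→47: 5 bp
  47→61: 14 bp
  61→72: 11 bp
  72→82: 10 bp
  82→89: 7 bp
  89→94: 5 bp
  94→98: 4 bp
  98→108: 10 bp
  108→113: 5 bp
  113→121: 8 bp
  121→126: 5 bp
  126→136: 10 bp
  136→144: 8 bp
  144→13 (wrap): 154-144+13 = 23 bp

[4,5,5,5,5,7,8,8,9,9,10,10,10,11,11,14,23]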